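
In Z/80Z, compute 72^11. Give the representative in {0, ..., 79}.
Use repeated squaring. Binary(11) = 1011. Walk through the bits of the exponent 11 left-to-right: at each bit after the leading one, square the running value, then multiply by 72 if the bit is 1 (always reducing mod 80):
  bit 1 = 1 (leading): start with 72.
  bit 2 = 0: square 72^2 = 5184 ≡ 64 (mod 80).
  bit 3 = 1: square 64^2 = 4096 ≡ 16; bit is 1, so multiply 16·72 = 1152 ≡ 32 (mod 80).
  bit 4 = 1: square 32^2 = 1024 ≡ 64; bit is 1, so multiply 64·72 = 4608 ≡ 48 (mod 80).
Final value: 72^11 ≡ 48 (mod 80).

Final answer: 48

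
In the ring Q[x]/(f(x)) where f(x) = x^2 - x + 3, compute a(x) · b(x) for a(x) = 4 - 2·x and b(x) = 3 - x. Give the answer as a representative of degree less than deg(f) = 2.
First multiply in Q[x] without reducing: a · b = 2·x^2 - 10·x + 12. Now divide by f(x) = x^2 - x + 3, eliminating the leading term at each step:
  leading term 2·x^2: subtract (2)·f(x) = 2·x^2 - 2·x + 6, leaving 6 - 8·x
The degree is now < 2, so this is the remainder. Hence a · b ≡ 6 - 8·x in Q[x]/(f).

Final answer: a · b ≡ 6 - 8·x (mod f(x))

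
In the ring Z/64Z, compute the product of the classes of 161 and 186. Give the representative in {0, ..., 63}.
58

Reduce the factors first: 161 ≡ 33, 186 ≡ 58 (mod 64), so 161 · 186 ≡ 33 · 58 (mod 64). 33 · 58 = 1914. Dividing by 64: 1914 = 29·64 + 58. So (161 · 186) mod 64 = 58.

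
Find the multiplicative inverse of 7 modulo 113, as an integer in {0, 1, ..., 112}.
Apply the extended Euclidean algorithm to (113, 7), tracking rows (r, s, t) with s·113 + t·7 = r. Each division r_prev = q·r_cur + r_new produces the new row as (previous row) − q·(current row):
  row A: (113, 1, 0)   [1·113 + 0·7 = 113]
  row B: (7, 0, 1)   [0·113 + 1·7 = 7]
  113 = 16·7 + 1   → row C = row A − 16·row B = (1, 1, −16)   [check: 1·113 − 16·7 = 1]
  7 = 7·1 + 0   → remainder 0, stop. gcd = 1 (last nonzero row C).
The gcd is 1, so 7 is invertible mod 113. The last nonzero row gives 1·113 − 16·7 = 1, so t = −16. So 7^(−1) ≡ −16 ≡ 97 (mod 113). Verify: 7 · 97 = 679 ≡ 1 (mod 113). ✓

Final answer: 7^(−1) ≡ 97 (mod 113)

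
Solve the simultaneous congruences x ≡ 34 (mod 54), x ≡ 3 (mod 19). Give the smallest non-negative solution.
x ≡ 250 (mod 1026); the representative in [0, 1026) is 250

The moduli 54, 19 are pairwise coprime, so by the CRT there is a unique solution mod 54·19 = 1026.
Solve by successive substitution. Start with x ≡ 34 (mod 54).
  Combine with x ≡ 3 (mod 19): write x = 34 + 54·t and require 34 + 54·t ≡ 3 (mod 19), i.e. 54·t ≡ 3 − 34 ≡ 7 (mod 19). Since 54^(−1) ≡ 6 (mod 19) (54 ≡ 16 (mod 19)), t ≡ 6·7 ≡ 4 (mod 19). So x ≡ 34 + 54·4 = 250 (mod 1026).
Unique solution in [0, 1026): x = 250.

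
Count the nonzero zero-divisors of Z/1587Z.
Z/1587Z has 574 nonzero zero-divisors

In Z/1587Z each nonzero element is either a unit (gcd with 1587 is 1) or a zero-divisor (gcd > 1). The number of units is φ(1587): factorise 1587 = 3 · 23^2, so φ(1587) = (3 − 1) · (23^2 − 23^1) = 2 · 506 = 1012. The nonzero elements number 1587 − 1 = 1586. Hence the nonzero zero-divisors number 1586 − 1012 = 574.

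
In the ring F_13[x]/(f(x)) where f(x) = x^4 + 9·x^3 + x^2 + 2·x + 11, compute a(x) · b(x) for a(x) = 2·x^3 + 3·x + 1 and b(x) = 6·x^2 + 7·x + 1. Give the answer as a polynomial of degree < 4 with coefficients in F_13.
Multiply as integer polynomials: a · b = 12·x^5 + 14·x^4 + 20·x^3 + 27·x^2 + 10·x + 1. Reducing coefficients mod 13: a · b ≡ 12·x^5 + x^4 + 7·x^3 + x^2 + 10·x + 1. Now divide by f(x) = x^4 + 9·x^3 + x^2 + 2·x + 11 in F_13[x], eliminating the leading term at each step:
  leading term 12·x^5: subtract (12·x)·f(x) = 12·x^5 + 4·x^4 + 12·x^3 + 11·x^2 + 2·x, leaving 10·x^4 + 8·x^3 + 3·x^2 + 8·x + 1 (coefficients mod 13)
  leading term 10·x^4: subtract (10)·f(x) = 10·x^4 + 12·x^3 + 10·x^2 + 7·x + 6, leaving 9·x^3 + 6·x^2 + x + 8 (coefficients mod 13)
The degree is now < 4, so this is the remainder. Hence a · b ≡ 9·x^3 + 6·x^2 + x + 8 in F_13[x]/(f).

Final answer: a · b ≡ 9·x^3 + 6·x^2 + x + 8 (mod f(x))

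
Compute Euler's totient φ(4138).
φ is multiplicative, with φ(p^e) = p^e − p^(e−1). Factorise 4138 = 2 · 2069. Then
  φ(4138) = (2 − 1) · (2069 − 1) = 1 · 2068 = 2068.

Final answer: φ(4138) = 2068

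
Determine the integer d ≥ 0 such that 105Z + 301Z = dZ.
In the PID Z, (a, b) is generated by gcd(a, b). Compute gcd(301, 105) with the extended Euclidean algorithm, tracking rows (r, s, t) with s·301 + t·105 = r:
  row A: (301, 1, 0)   [1·301 + 0·105 = 301]
  row B: (105, 0, 1)   [0·301 + 1·105 = 105]
  301 = 2·105 + 91   → row C = row A − 2·row B = (91, 1, −2)   [check: 1·301 − 2·105 = 91]
  105 = 1·91 + 14   → row D = row B − 1·row C = (14, −1, 3)   [check: −1·301 + 3·105 = 14]
  91 = 6·14 + 7   → row E = row C − 6·row D = (7, 7, −20)   [check: 7·301 − 20·105 = 7]
  14 = 2·7 + 0   → remainder 0, stop. gcd = 7 (last nonzero row E).
So gcd(105, 301) = 7, with Bézout identity 7·301 − 20·105 = 7. Containment (⊇): the Bézout identity exhibits 7 as an element of (105, 301), giving (7) ⊆ (105, 301). Containment (⊆): since 7 | 105 and 7 | 301 (105 = 7·15, 301 = 7·43), every Z-linear combination of 105 and 301 is divisible by 7, so (105, 301) ⊆ (7). Therefore (105, 301) = (7), d = 7.

Final answer: (105, 301) = (7); d = 7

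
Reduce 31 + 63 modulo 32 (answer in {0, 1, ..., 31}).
Reduce the summands first: 63 ≡ 31 (mod 32), so 31 + 63 ≡ 31 + 31 (mod 32). 31 + 31 = 62; 62 = 1·32 + 30, so (31 + 63) mod 32 = 30.

Final answer: 30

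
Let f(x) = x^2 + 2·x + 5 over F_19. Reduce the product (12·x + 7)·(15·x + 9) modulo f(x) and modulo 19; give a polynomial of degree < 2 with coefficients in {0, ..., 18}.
a · b ≡ 5·x + 18 (mod f(x))

Multiply as integer polynomials: a · b = 180·x^2 + 213·x + 63. Reducing coefficients mod 19: a · b ≡ 9·x^2 + 4·x + 6. Now divide by f(x) = x^2 + 2·x + 5 in F_19[x], eliminating the leading term at each step:
  leading term 9·x^2: subtract (9)·f(x) = 9·x^2 + 18·x + 7, leaving 5·x + 18 (coefficients mod 19)
The degree is now < 2, so this is the remainder. Hence a · b ≡ 5·x + 18 in F_19[x]/(f).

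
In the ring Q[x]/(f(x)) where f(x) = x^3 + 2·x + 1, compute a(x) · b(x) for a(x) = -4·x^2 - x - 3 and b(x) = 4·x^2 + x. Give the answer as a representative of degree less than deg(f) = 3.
First multiply in Q[x] without reducing: a · b = -16·x^4 - 8·x^3 - 13·x^2 - 3·x. Now divide by f(x) = x^3 + 2·x + 1, eliminating the leading term at each step:
  leading term -16·x^4: subtract (-16·x)·f(x) = -16·x^4 - 32·x^2 - 16·x, leaving -8·x^3 + 19·x^2 + 13·x
  leading term -8·x^3: subtract (-8)·f(x) = -8·x^3 - 16·x - 8, leaving 19·x^2 + 29·x + 8
The degree is now < 3, so this is the remainder. Hence a · b ≡ 19·x^2 + 29·x + 8 in Q[x]/(f).

Final answer: a · b ≡ 19·x^2 + 29·x + 8 (mod f(x))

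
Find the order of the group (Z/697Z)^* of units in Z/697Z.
|(Z/697Z)^*| = 640

(Z/697Z)^* consists of the classes a with gcd(a, 697) = 1, so its order is φ(697). φ is multiplicative, with φ(p^e) = p^e − p^(e−1). Factorise 697 = 17 · 41. Then
  φ(697) = (17 − 1) · (41 − 1) = 16 · 40 = 640.
Thus |(Z/697Z)^*| = 640.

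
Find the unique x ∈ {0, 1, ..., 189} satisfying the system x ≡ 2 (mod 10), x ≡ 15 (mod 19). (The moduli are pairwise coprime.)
x ≡ 72 (mod 190); the representative in [0, 190) is 72

The moduli 10, 19 are pairwise coprime, so by the CRT there is a unique solution mod 10·19 = 190.
Solve by successive substitution. Start with x ≡ 2 (mod 10).
  Combine with x ≡ 15 (mod 19): write x = 2 + 10·t and require 2 + 10·t ≡ 15 (mod 19), i.e. 10·t ≡ 15 − 2 ≡ 13 (mod 19). Since 10^(−1) ≡ 2 (mod 19), t ≡ 2·13 ≡ 7 (mod 19). So x ≡ 2 + 10·7 = 72 (mod 190).
Unique solution in [0, 190): x = 72.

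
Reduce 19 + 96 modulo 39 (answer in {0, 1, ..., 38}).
Reduce the summands first: 96 ≡ 18 (mod 39), so 19 + 96 ≡ 19 + 18 (mod 39). 19 + 18 = 37; 37 = 0·39 + 37, so (19 + 96) mod 39 = 37.

Final answer: 37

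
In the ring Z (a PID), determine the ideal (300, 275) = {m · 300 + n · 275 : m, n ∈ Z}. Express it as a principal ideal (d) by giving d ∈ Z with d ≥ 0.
(300, 275) = (25); d = 25

In the PID Z, (a, b) is generated by gcd(a, b). Compute gcd(300, 275) with the extended Euclidean algorithm, tracking rows (r, s, t) with s·300 + t·275 = r:
  row A: (300, 1, 0)   [1·300 + 0·275 = 300]
  row B: (275, 0, 1)   [0·300 + 1·275 = 275]
  300 = 1·275 + 25   → row C = row A − 1·row B = (25, 1, −1)   [check: 1·300 − 1·275 = 25]
  275 = 11·25 + 0   → remainder 0, stop. gcd = 25 (last nonzero row C).
So gcd(300, 275) = 25, with Bézout identity 1·300 − 1·275 = 25. Containment (⊇): the Bézout identity exhibits 25 as an element of (300, 275), giving (25) ⊆ (300, 275). Containment (⊆): since 25 | 300 and 25 | 275 (300 = 25·12, 275 = 25·11), every Z-linear combination of 300 and 275 is divisible by 25, so (300, 275) ⊆ (25). Therefore (300, 275) = (25), d = 25.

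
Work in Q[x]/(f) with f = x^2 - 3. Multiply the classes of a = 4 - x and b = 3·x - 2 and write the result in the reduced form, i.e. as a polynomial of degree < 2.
First multiply in Q[x] without reducing: a · b = -3·x^2 + 14·x - 8. Now divide by f(x) = x^2 - 3, eliminating the leading term at each step:
  leading term -3·x^2: subtract (-3)·f(x) = 9 - 3·x^2, leaving 14·x - 17
The degree is now < 2, so this is the remainder. Hence a · b ≡ 14·x - 17 in Q[x]/(f).

Final answer: a · b ≡ 14·x - 17 (mod f(x))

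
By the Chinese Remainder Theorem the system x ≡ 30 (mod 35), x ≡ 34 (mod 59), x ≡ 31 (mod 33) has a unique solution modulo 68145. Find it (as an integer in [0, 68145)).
The moduli 35, 59, 33 are pairwise coprime, so by the CRT there is a unique solution mod 35·59·33 = 68145.
Solve by successive substitution. Start with x ≡ 30 (mod 35).
  Combine with x ≡ 34 (mod 59): write x = 30 + 35·t and require 30 + 35·t ≡ 34 (mod 59), i.e. 35·t ≡ 34 − 30 ≡ 4 (mod 59). Since 35^(−1) ≡ 27 (mod 59), t ≡ 27·4 ≡ 49 (mod 59). So x ≡ 30 + 35·49 = 1745 (mod 2065).
  Combine with x ≡ 31 (mod 33): write x = 1745 + 2065·t and require 1745 + 2065·t ≡ 31 (mod 33), i.e. 2065·t ≡ 31 − 1745 ≡ 2 (mod 33). Since 2065^(−1) ≡ 7 (mod 33) (2065 ≡ 19 (mod 33)), t ≡ 7·2 ≡ 14 (mod 33). So x ≡ 1745 + 2065·14 = 30655 (mod 68145).
Unique solution in [0, 68145): x = 30655.

Final answer: x ≡ 30655 (mod 68145); the representative in [0, 68145) is 30655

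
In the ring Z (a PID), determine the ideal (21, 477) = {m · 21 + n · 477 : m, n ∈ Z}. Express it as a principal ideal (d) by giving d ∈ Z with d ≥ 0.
In the PID Z, (a, b) is generated by gcd(a, b). Compute gcd(477, 21) with the extended Euclidean algorithm, tracking rows (r, s, t) with s·477 + t·21 = r:
  row A: (477, 1, 0)   [1·477 + 0·21 = 477]
  row B: (21, 0, 1)   [0·477 + 1·21 = 21]
  477 = 22·21 + 15   → row C = row A − 22·row B = (15, 1, −22)   [check: 1·477 − 22·21 = 15]
  21 = 1·15 + 6   → row D = row B − 1·row C = (6, −1, 23)   [check: −1·477 + 23·21 = 6]
  15 = 2·6 + 3   → row E = row C − 2·row D = (3, 3, −68)   [check: 3·477 − 68·21 = 3]
  6 = 2·3 + 0   → remainder 0, stop. gcd = 3 (last nonzero row E).
So gcd(21, 477) = 3, with Bézout identity 3·477 − 68·21 = 3. Containment (⊇): the Bézout identity exhibits 3 as an element of (21, 477), giving (3) ⊆ (21, 477). Containment (⊆): since 3 | 21 and 3 | 477 (21 = 3·7, 477 = 3·159), every Z-linear combination of 21 and 477 is divisible by 3, so (21, 477) ⊆ (3). Therefore (21, 477) = (3), d = 3.

Final answer: (21, 477) = (3); d = 3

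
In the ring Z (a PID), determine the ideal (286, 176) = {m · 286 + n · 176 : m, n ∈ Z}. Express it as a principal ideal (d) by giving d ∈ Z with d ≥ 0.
(286, 176) = (22); d = 22

In the PID Z, (a, b) is generated by gcd(a, b). Compute gcd(286, 176) with the extended Euclidean algorithm, tracking rows (r, s, t) with s·286 + t·176 = r:
  row A: (286, 1, 0)   [1·286 + 0·176 = 286]
  row B: (176, 0, 1)   [0·286 + 1·176 = 176]
  286 = 1·176 + 110   → row C = row A − 1·row B = (110, 1, −1)   [check: 1·286 − 1·176 = 110]
  176 = 1·110 + 66   → row D = row B − 1·row C = (66, −1, 2)   [check: −1·286 + 2·176 = 66]
  110 = 1·66 + 44   → row E = row C − 1·row D = (44, 2, −3)   [check: 2·286 − 3·176 = 44]
  66 = 1·44 + 22   → row F = row D − 1·row E = (22, −3, 5)   [check: −3·286 + 5·176 = 22]
  44 = 2·22 + 0   → remainder 0, stop. gcd = 22 (last nonzero row F).
So gcd(286, 176) = 22, with Bézout identity −3·286 + 5·176 = 22. Containment (⊇): the Bézout identity exhibits 22 as an element of (286, 176), giving (22) ⊆ (286, 176). Containment (⊆): since 22 | 286 and 22 | 176 (286 = 22·13, 176 = 22·8), every Z-linear combination of 286 and 176 is divisible by 22, so (286, 176) ⊆ (22). Therefore (286, 176) = (22), d = 22.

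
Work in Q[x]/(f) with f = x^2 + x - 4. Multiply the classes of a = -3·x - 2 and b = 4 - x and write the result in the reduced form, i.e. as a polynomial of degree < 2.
a · b ≡ 4 - 13·x (mod f(x))

First multiply in Q[x] without reducing: a · b = 3·x^2 - 10·x - 8. Now divide by f(x) = x^2 + x - 4, eliminating the leading term at each step:
  leading term 3·x^2: subtract (3)·f(x) = 3·x^2 + 3·x - 12, leaving 4 - 13·x
The degree is now < 2, so this is the remainder. Hence a · b ≡ 4 - 13·x in Q[x]/(f).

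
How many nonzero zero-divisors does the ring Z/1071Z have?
In Z/1071Z each nonzero element is either a unit (gcd with 1071 is 1) or a zero-divisor (gcd > 1). The number of units is φ(1071): factorise 1071 = 3^2 · 7 · 17, so φ(1071) = (3^2 − 3^1) · (7 − 1) · (17 − 1) = 6 · 6 · 16 = 576. The nonzero elements number 1071 − 1 = 1070. Hence the nonzero zero-divisors number 1070 − 576 = 494.

Final answer: Z/1071Z has 494 nonzero zero-divisors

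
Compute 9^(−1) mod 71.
9^(−1) ≡ 8 (mod 71)

Apply the extended Euclidean algorithm to (71, 9), tracking rows (r, s, t) with s·71 + t·9 = r. Each division r_prev = q·r_cur + r_new produces the new row as (previous row) − q·(current row):
  row A: (71, 1, 0)   [1·71 + 0·9 = 71]
  row B: (9, 0, 1)   [0·71 + 1·9 = 9]
  71 = 7·9 + 8   → row C = row A − 7·row B = (8, 1, −7)   [check: 1·71 − 7·9 = 8]
  9 = 1·8 + 1   → row D = row B − 1·row C = (1, −1, 8)   [check: −1·71 + 8·9 = 1]
  8 = 8·1 + 0   → remainder 0, stop. gcd = 1 (last nonzero row D).
The gcd is 1, so 9 is invertible mod 71. The last nonzero row gives −1·71 + 8·9 = 1, so t = 8. So 9^(−1) ≡ 8 (mod 71). Verify: 9 · 8 = 72 ≡ 1 (mod 71). ✓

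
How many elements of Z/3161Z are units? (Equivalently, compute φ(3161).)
An element a ∈ Z/3161Z is a unit iff gcd(a, 3161) = 1, so the number of units is φ(3161). φ is multiplicative, with φ(p^e) = p^e − p^(e−1). Factorise 3161 = 29 · 109. Then
  φ(3161) = (29 − 1) · (109 − 1) = 28 · 108 = 3024.

Final answer: Z/3161Z has φ(3161) = 3024 units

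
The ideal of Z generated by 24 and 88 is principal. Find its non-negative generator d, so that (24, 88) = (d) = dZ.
In the PID Z, (a, b) is generated by gcd(a, b). Compute gcd(88, 24) with the extended Euclidean algorithm, tracking rows (r, s, t) with s·88 + t·24 = r:
  row A: (88, 1, 0)   [1·88 + 0·24 = 88]
  row B: (24, 0, 1)   [0·88 + 1·24 = 24]
  88 = 3·24 + 16   → row C = row A − 3·row B = (16, 1, −3)   [check: 1·88 − 3·24 = 16]
  24 = 1·16 + 8   → row D = row B − 1·row C = (8, −1, 4)   [check: −1·88 + 4·24 = 8]
  16 = 2·8 + 0   → remainder 0, stop. gcd = 8 (last nonzero row D).
So gcd(24, 88) = 8, with Bézout identity −1·88 + 4·24 = 8. Containment (⊇): the Bézout identity exhibits 8 as an element of (24, 88), giving (8) ⊆ (24, 88). Containment (⊆): since 8 | 24 and 8 | 88 (24 = 8·3, 88 = 8·11), every Z-linear combination of 24 and 88 is divisible by 8, so (24, 88) ⊆ (8). Therefore (24, 88) = (8), d = 8.

Final answer: (24, 88) = (8); d = 8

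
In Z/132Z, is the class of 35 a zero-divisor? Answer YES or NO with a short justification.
gcd(35, 132) = 1, so 35 is a unit in Z/132Z (it has a multiplicative inverse). A unit cannot be a zero-divisor: if 35·b ≡ 0 then multiplying both sides by 35^(−1) gives b ≡ 0. So 35 is not a zero-divisor.

Final answer: NO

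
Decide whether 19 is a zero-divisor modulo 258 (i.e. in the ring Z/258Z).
gcd(19, 258) = 1, so 19 is a unit in Z/258Z (it has a multiplicative inverse). A unit cannot be a zero-divisor: if 19·b ≡ 0 then multiplying both sides by 19^(−1) gives b ≡ 0. So 19 is not a zero-divisor.

Final answer: NO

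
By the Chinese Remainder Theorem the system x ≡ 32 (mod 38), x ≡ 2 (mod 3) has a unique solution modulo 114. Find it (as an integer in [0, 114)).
The moduli 38, 3 are pairwise coprime, so by the CRT there is a unique solution mod 38·3 = 114.
Solve by successive substitution. Start with x ≡ 32 (mod 38).
  Combine with x ≡ 2 (mod 3): write x = 32 + 38·t and require 32 + 38·t ≡ 2 (mod 3), i.e. 38·t ≡ 2 − 32 ≡ 0 (mod 3). Since 38^(−1) ≡ 2 (mod 3) (38 ≡ 2 (mod 3)), t ≡ 2·0 ≡ 0 (mod 3). So x ≡ 32 + 38·0 = 32 (mod 114).
Unique solution in [0, 114): x = 32.

Final answer: x ≡ 32 (mod 114); the representative in [0, 114) is 32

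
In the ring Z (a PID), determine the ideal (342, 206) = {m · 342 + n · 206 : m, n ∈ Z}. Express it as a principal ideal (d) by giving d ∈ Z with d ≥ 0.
(342, 206) = (2); d = 2

In the PID Z, (a, b) is generated by gcd(a, b). Compute gcd(342, 206) with the extended Euclidean algorithm, tracking rows (r, s, t) with s·342 + t·206 = r:
  row A: (342, 1, 0)   [1·342 + 0·206 = 342]
  row B: (206, 0, 1)   [0·342 + 1·206 = 206]
  342 = 1·206 + 136   → row C = row A − 1·row B = (136, 1, −1)   [check: 1·342 − 1·206 = 136]
  206 = 1·136 + 70   → row D = row B − 1·row C = (70, −1, 2)   [check: −1·342 + 2·206 = 70]
  136 = 1·70 + 66   → row E = row C − 1·row D = (66, 2, −3)   [check: 2·342 − 3·206 = 66]
  70 = 1·66 + 4   → row F = row D − 1·row E = (4, −3, 5)   [check: −3·342 + 5·206 = 4]
  66 = 16·4 + 2   → row G = row E − 16·row F = (2, 50, −83)   [check: 50·342 − 83·206 = 2]
  4 = 2·2 + 0   → remainder 0, stop. gcd = 2 (last nonzero row G).
So gcd(342, 206) = 2, with Bézout identity 50·342 − 83·206 = 2. Containment (⊇): the Bézout identity exhibits 2 as an element of (342, 206), giving (2) ⊆ (342, 206). Containment (⊆): since 2 | 342 and 2 | 206 (342 = 2·171, 206 = 2·103), every Z-linear combination of 342 and 206 is divisible by 2, so (342, 206) ⊆ (2). Therefore (342, 206) = (2), d = 2.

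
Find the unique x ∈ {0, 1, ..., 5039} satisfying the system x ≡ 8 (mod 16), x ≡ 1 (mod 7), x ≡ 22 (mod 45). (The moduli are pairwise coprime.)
x ≡ 1912 (mod 5040); the representative in [0, 5040) is 1912

The moduli 16, 7, 45 are pairwise coprime, so by the CRT there is a unique solution mod 16·7·45 = 5040.
Solve by successive substitution. Start with x ≡ 8 (mod 16).
  Combine with x ≡ 1 (mod 7): write x = 8 + 16·t and require 8 + 16·t ≡ 1 (mod 7), i.e. 16·t ≡ 1 − 8 ≡ 0 (mod 7). Since 16^(−1) ≡ 4 (mod 7) (16 ≡ 2 (mod 7)), t ≡ 4·0 ≡ 0 (mod 7). So x ≡ 8 + 16·0 = 8 (mod 112).
  Combine with x ≡ 22 (mod 45): write x = 8 + 112·t and require 8 + 112·t ≡ 22 (mod 45), i.e. 112·t ≡ 22 − 8 ≡ 14 (mod 45). Since 112^(−1) ≡ 43 (mod 45) (112 ≡ 22 (mod 45)), t ≡ 43·14 ≡ 17 (mod 45). So x ≡ 8 + 112·17 = 1912 (mod 5040).
Unique solution in [0, 5040): x = 1912.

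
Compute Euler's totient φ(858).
φ is multiplicative, with φ(p^e) = p^e − p^(e−1). Factorise 858 = 2 · 3 · 11 · 13. Then
  φ(858) = (2 − 1) · (3 − 1) · (11 − 1) · (13 − 1) = 1 · 2 · 10 · 12 = 240.

Final answer: φ(858) = 240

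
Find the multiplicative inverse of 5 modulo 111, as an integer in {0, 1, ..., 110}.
5^(−1) ≡ 89 (mod 111)

Apply the extended Euclidean algorithm to (111, 5), tracking rows (r, s, t) with s·111 + t·5 = r. Each division r_prev = q·r_cur + r_new produces the new row as (previous row) − q·(current row):
  row A: (111, 1, 0)   [1·111 + 0·5 = 111]
  row B: (5, 0, 1)   [0·111 + 1·5 = 5]
  111 = 22·5 + 1   → row C = row A − 22·row B = (1, 1, −22)   [check: 1·111 − 22·5 = 1]
  5 = 5·1 + 0   → remainder 0, stop. gcd = 1 (last nonzero row C).
The gcd is 1, so 5 is invertible mod 111. The last nonzero row gives 1·111 − 22·5 = 1, so t = −22. So 5^(−1) ≡ −22 ≡ 89 (mod 111). Verify: 5 · 89 = 445 ≡ 1 (mod 111). ✓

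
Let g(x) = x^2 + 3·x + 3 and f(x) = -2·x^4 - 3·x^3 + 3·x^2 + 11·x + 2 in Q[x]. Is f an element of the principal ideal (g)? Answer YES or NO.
NO

In Q[x] the ideal (g) consists of all multiples of g, so f ∈ (g) iff g | f, i.e. iff the remainder of f on division by g is 0. Divide f by g (g is monic, so eliminate the leading term of the running remainder at each step):
  leading term -2·x^4: subtract (-2·x^2)·g(x) = -2·x^4 - 6·x^3 - 6·x^2, leaving 3·x^3 + 9·x^2 + 11·x + 2
  leading term 3·x^3: subtract (3·x)·g(x) = 3·x^3 + 9·x^2 + 9·x, leaving 2·x + 2
The remainder r(x) = 2·x + 2 ≠ 0 (and deg r < deg g), so g ∤ f, i.e. f ∉ (g).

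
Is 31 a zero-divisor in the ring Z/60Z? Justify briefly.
gcd(31, 60) = 1, so 31 is a unit in Z/60Z (it has a multiplicative inverse). A unit cannot be a zero-divisor: if 31·b ≡ 0 then multiplying both sides by 31^(−1) gives b ≡ 0. So 31 is not a zero-divisor.

Final answer: NO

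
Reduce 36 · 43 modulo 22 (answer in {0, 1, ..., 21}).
8

Reduce the factors first: 36 ≡ 14, 43 ≡ 21 (mod 22), so 36 · 43 ≡ 14 · 21 (mod 22). 14 · 21 = 294. Dividing by 22: 294 = 13·22 + 8. So (36 · 43) mod 22 = 8.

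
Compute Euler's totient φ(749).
φ(749) = 636

φ is multiplicative, with φ(p^e) = p^e − p^(e−1). Factorise 749 = 7 · 107. Then
  φ(749) = (7 − 1) · (107 − 1) = 6 · 106 = 636.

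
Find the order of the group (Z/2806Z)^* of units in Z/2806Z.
(Z/2806Z)^* consists of the classes a with gcd(a, 2806) = 1, so its order is φ(2806). φ is multiplicative, with φ(p^e) = p^e − p^(e−1). Factorise 2806 = 2 · 23 · 61. Then
  φ(2806) = (2 − 1) · (23 − 1) · (61 − 1) = 1 · 22 · 60 = 1320.
Thus |(Z/2806Z)^*| = 1320.

Final answer: |(Z/2806Z)^*| = 1320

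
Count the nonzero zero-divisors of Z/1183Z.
In Z/1183Z each nonzero element is either a unit (gcd with 1183 is 1) or a zero-divisor (gcd > 1). The number of units is φ(1183): factorise 1183 = 7 · 13^2, so φ(1183) = (7 − 1) · (13^2 − 13^1) = 6 · 156 = 936. The nonzero elements number 1183 − 1 = 1182. Hence the nonzero zero-divisors number 1182 − 936 = 246.

Final answer: Z/1183Z has 246 nonzero zero-divisors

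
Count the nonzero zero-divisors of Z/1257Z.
In Z/1257Z each nonzero element is either a unit (gcd with 1257 is 1) or a zero-divisor (gcd > 1). The number of units is φ(1257): factorise 1257 = 3 · 419, so φ(1257) = (3 − 1) · (419 − 1) = 2 · 418 = 836. The nonzero elements number 1257 − 1 = 1256. Hence the nonzero zero-divisors number 1256 − 836 = 420.

Final answer: Z/1257Z has 420 nonzero zero-divisors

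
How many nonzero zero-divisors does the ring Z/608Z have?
Z/608Z has 319 nonzero zero-divisors

In Z/608Z each nonzero element is either a unit (gcd with 608 is 1) or a zero-divisor (gcd > 1). The number of units is φ(608): factorise 608 = 2^5 · 19, so φ(608) = (2^5 − 2^4) · (19 − 1) = 16 · 18 = 288. The nonzero elements number 608 − 1 = 607. Hence the nonzero zero-divisors number 607 − 288 = 319.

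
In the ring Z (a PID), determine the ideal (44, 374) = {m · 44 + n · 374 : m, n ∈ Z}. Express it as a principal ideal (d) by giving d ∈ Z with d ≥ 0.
(44, 374) = (22); d = 22

In the PID Z, (a, b) is generated by gcd(a, b). Compute gcd(374, 44) with the extended Euclidean algorithm, tracking rows (r, s, t) with s·374 + t·44 = r:
  row A: (374, 1, 0)   [1·374 + 0·44 = 374]
  row B: (44, 0, 1)   [0·374 + 1·44 = 44]
  374 = 8·44 + 22   → row C = row A − 8·row B = (22, 1, −8)   [check: 1·374 − 8·44 = 22]
  44 = 2·22 + 0   → remainder 0, stop. gcd = 22 (last nonzero row C).
So gcd(44, 374) = 22, with Bézout identity 1·374 − 8·44 = 22. Containment (⊇): the Bézout identity exhibits 22 as an element of (44, 374), giving (22) ⊆ (44, 374). Containment (⊆): since 22 | 44 and 22 | 374 (44 = 22·2, 374 = 22·17), every Z-linear combination of 44 and 374 is divisible by 22, so (44, 374) ⊆ (22). Therefore (44, 374) = (22), d = 22.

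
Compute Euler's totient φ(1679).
φ is multiplicative, with φ(p^e) = p^e − p^(e−1). Factorise 1679 = 23 · 73. Then
  φ(1679) = (23 − 1) · (73 − 1) = 22 · 72 = 1584.

Final answer: φ(1679) = 1584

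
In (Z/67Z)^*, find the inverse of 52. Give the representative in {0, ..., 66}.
52^(−1) ≡ 58 (mod 67)

Apply the extended Euclidean algorithm to (67, 52), tracking rows (r, s, t) with s·67 + t·52 = r. Each division r_prev = q·r_cur + r_new produces the new row as (previous row) − q·(current row):
  row A: (67, 1, 0)   [1·67 + 0·52 = 67]
  row B: (52, 0, 1)   [0·67 + 1·52 = 52]
  67 = 1·52 + 15   → row C = row A − 1·row B = (15, 1, −1)   [check: 1·67 − 1·52 = 15]
  52 = 3·15 + 7   → row D = row B − 3·row C = (7, −3, 4)   [check: −3·67 + 4·52 = 7]
  15 = 2·7 + 1   → row E = row C − 2·row D = (1, 7, −9)   [check: 7·67 − 9·52 = 1]
  7 = 7·1 + 0   → remainder 0, stop. gcd = 1 (last nonzero row E).
The gcd is 1, so 52 is invertible mod 67. The last nonzero row gives 7·67 − 9·52 = 1, so t = −9. So 52^(−1) ≡ −9 ≡ 58 (mod 67). Verify: 52 · 58 = 3016 ≡ 1 (mod 67). ✓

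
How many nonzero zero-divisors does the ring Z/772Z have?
Z/772Z has 387 nonzero zero-divisors

In Z/772Z each nonzero element is either a unit (gcd with 772 is 1) or a zero-divisor (gcd > 1). The number of units is φ(772): factorise 772 = 2^2 · 193, so φ(772) = (2^2 − 2^1) · (193 − 1) = 2 · 192 = 384. The nonzero elements number 772 − 1 = 771. Hence the nonzero zero-divisors number 771 − 384 = 387.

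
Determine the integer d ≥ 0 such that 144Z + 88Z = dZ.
In the PID Z, (a, b) is generated by gcd(a, b). Compute gcd(144, 88) with the extended Euclidean algorithm, tracking rows (r, s, t) with s·144 + t·88 = r:
  row A: (144, 1, 0)   [1·144 + 0·88 = 144]
  row B: (88, 0, 1)   [0·144 + 1·88 = 88]
  144 = 1·88 + 56   → row C = row A − 1·row B = (56, 1, −1)   [check: 1·144 − 1·88 = 56]
  88 = 1·56 + 32   → row D = row B − 1·row C = (32, −1, 2)   [check: −1·144 + 2·88 = 32]
  56 = 1·32 + 24   → row E = row C − 1·row D = (24, 2, −3)   [check: 2·144 − 3·88 = 24]
  32 = 1·24 + 8   → row F = row D − 1·row E = (8, −3, 5)   [check: −3·144 + 5·88 = 8]
  24 = 3·8 + 0   → remainder 0, stop. gcd = 8 (last nonzero row F).
So gcd(144, 88) = 8, with Bézout identity −3·144 + 5·88 = 8. Containment (⊇): the Bézout identity exhibits 8 as an element of (144, 88), giving (8) ⊆ (144, 88). Containment (⊆): since 8 | 144 and 8 | 88 (144 = 8·18, 88 = 8·11), every Z-linear combination of 144 and 88 is divisible by 8, so (144, 88) ⊆ (8). Therefore (144, 88) = (8), d = 8.

Final answer: (144, 88) = (8); d = 8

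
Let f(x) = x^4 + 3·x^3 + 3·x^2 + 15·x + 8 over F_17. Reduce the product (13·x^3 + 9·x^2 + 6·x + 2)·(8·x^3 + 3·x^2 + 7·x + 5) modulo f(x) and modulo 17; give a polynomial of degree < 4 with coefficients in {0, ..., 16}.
a · b ≡ 10·x^3 + 4·x^2 + 16·x + 9 (mod f(x))

Multiply as integer polynomials: a · b = 104·x^6 + 111·x^5 + 166·x^4 + 162·x^3 + 93·x^2 + 44·x + 10. Reducing coefficients mod 17: a · b ≡ 2·x^6 + 9·x^5 + 13·x^4 + 9·x^3 + 8·x^2 + 10·x + 10. Now divide by f(x) = x^4 + 3·x^3 + 3·x^2 + 15·x + 8 in F_17[x], eliminating the leading term at each step:
  leading term 2·x^6: subtract (2·x^2)·f(x) = 2·x^6 + 6·x^5 + 6·x^4 + 13·x^3 + 16·x^2, leaving 3·x^5 + 7·x^4 + 13·x^3 + 9·x^2 + 10·x + 10 (coefficients mod 17)
  leading term 3·x^5: subtract (3·x)·f(x) = 3·x^5 + 9·x^4 + 9·x^3 + 11·x^2 + 7·x, leaving 15·x^4 + 4·x^3 + 15·x^2 + 3·x + 10 (coefficients mod 17)
  leading term 15·x^4: subtract (15)·f(x) = 15·x^4 + 11·x^3 + 11·x^2 + 4·x + 1, leaving 10·x^3 + 4·x^2 + 16·x + 9 (coefficients mod 17)
The degree is now < 4, so this is the remainder. Hence a · b ≡ 10·x^3 + 4·x^2 + 16·x + 9 in F_17[x]/(f).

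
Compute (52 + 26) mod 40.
Reduce the summands first: 52 ≡ 12 (mod 40), so 52 + 26 ≡ 12 + 26 (mod 40). 12 + 26 = 38; 38 = 0·40 + 38, so (52 + 26) mod 40 = 38.

Final answer: 38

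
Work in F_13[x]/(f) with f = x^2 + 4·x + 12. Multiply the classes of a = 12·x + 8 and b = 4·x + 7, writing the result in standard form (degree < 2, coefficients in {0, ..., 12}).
a · b ≡ 2·x (mod f(x))

Multiply as integer polynomials: a · b = 48·x^2 + 116·x + 56. Reducing coefficients mod 13: a · b ≡ 9·x^2 + 12·x + 4. Now divide by f(x) = x^2 + 4·x + 12 in F_13[x], eliminating the leading term at each step:
  leading term 9·x^2: subtract (9)·f(x) = 9·x^2 + 10·x + 4, leaving 2·x (coefficients mod 13)
The degree is now < 2, so this is the remainder. Hence a · b ≡ 2·x in F_13[x]/(f).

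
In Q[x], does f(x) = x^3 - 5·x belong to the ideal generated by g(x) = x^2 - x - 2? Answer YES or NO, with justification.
In Q[x] the ideal (g) consists of all multiples of g, so f ∈ (g) iff g | f, i.e. iff the remainder of f on division by g is 0. Divide f by g (g is monic, so eliminate the leading term of the running remainder at each step):
  leading term x^3: subtract (x)·g(x) = x^3 - x^2 - 2·x, leaving x^2 - 3·x
  leading term x^2: subtract (1)·g(x) = x^2 - x - 2, leaving 2 - 2·x
The remainder r(x) = 2 - 2·x ≠ 0 (and deg r < deg g), so g ∤ f, i.e. f ∉ (g).

Final answer: NO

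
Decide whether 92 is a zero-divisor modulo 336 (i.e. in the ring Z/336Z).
gcd(92, 336) = 4 > 1, so 92 is not a unit in Z/336Z. In Z/nZ every nonzero non-unit is a zero-divisor: explicitly, take b = 336/gcd = 84 ≠ 0 (mod 336); then 92·84 = 7728 = 23·336, i.e. 92·84 ≡ 0 (mod 336). So 92 is a zero-divisor.

Final answer: YES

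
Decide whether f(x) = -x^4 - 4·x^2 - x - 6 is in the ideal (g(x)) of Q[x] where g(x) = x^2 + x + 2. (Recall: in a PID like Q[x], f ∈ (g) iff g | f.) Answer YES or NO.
YES

In Q[x] the ideal (g) consists of all multiples of g, so f ∈ (g) iff g | f, i.e. iff the remainder of f on division by g is 0. Divide f by g (g is monic, so eliminate the leading term of the running remainder at each step):
  leading term -x^4: subtract (-x^2)·g(x) = -x^4 - x^3 - 2·x^2, leaving x^3 - 2·x^2 - x - 6
  leading term x^3: subtract (x)·g(x) = x^3 + x^2 + 2·x, leaving -3·x^2 - 3·x - 6
  leading term -3·x^2: subtract (-3)·g(x) = -3·x^2 - 3·x - 6, leaving 0
The remainder is 0, so f(x) = g(x) · h(x) with h(x) = -x^2 + x - 3. Hence g | f, i.e. f ∈ (g).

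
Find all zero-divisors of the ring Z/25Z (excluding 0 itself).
An element a ∈ Z/25Z (with a ≠ 0) is a zero-divisor iff gcd(a, 25) > 1 (because a is a unit precisely when gcd(a, n) = 1, and in Z/nZ every nonzero, non-unit element is a zero-divisor). Scan a = 1, ..., 24 and keep those with gcd(a, 25) > 1:
  gcd(5, 25) = 5, gcd(10, 25) = 5, gcd(15, 25) = 5, gcd(20, 25) = 5.
All other a ∈ {1, ..., 24} have gcd(a, 25) = 1 and are units. So the nonzero zero-divisors are exactly the 4 values of a appearing in this scan.

Final answer: nonzero zero-divisors of Z/25Z = {5, 10, 15, 20}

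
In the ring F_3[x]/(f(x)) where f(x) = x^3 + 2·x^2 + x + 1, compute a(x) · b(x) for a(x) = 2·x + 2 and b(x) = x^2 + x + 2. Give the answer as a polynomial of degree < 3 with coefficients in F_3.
Multiply as integer polynomials: a · b = 2·x^3 + 4·x^2 + 6·x + 4. Reducing coefficients mod 3: a · b ≡ 2·x^3 + x^2 + 1. Now divide by f(x) = x^3 + 2·x^2 + x + 1 in F_3[x], eliminating the leading term at each step:
  leading term 2·x^3: subtract (2)·f(x) = 2·x^3 + x^2 + 2·x + 2, leaving x + 2 (coefficients mod 3)
The degree is now < 3, so this is the remainder. Hence a · b ≡ x + 2 in F_3[x]/(f).

Final answer: a · b ≡ x + 2 (mod f(x))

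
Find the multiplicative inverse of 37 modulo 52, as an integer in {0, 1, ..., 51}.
Apply the extended Euclidean algorithm to (52, 37), tracking rows (r, s, t) with s·52 + t·37 = r. Each division r_prev = q·r_cur + r_new produces the new row as (previous row) − q·(current row):
  row A: (52, 1, 0)   [1·52 + 0·37 = 52]
  row B: (37, 0, 1)   [0·52 + 1·37 = 37]
  52 = 1·37 + 15   → row C = row A − 1·row B = (15, 1, −1)   [check: 1·52 − 1·37 = 15]
  37 = 2·15 + 7   → row D = row B − 2·row C = (7, −2, 3)   [check: −2·52 + 3·37 = 7]
  15 = 2·7 + 1   → row E = row C − 2·row D = (1, 5, −7)   [check: 5·52 − 7·37 = 1]
  7 = 7·1 + 0   → remainder 0, stop. gcd = 1 (last nonzero row E).
The gcd is 1, so 37 is invertible mod 52. The last nonzero row gives 5·52 − 7·37 = 1, so t = −7. So 37^(−1) ≡ −7 ≡ 45 (mod 52). Verify: 37 · 45 = 1665 ≡ 1 (mod 52). ✓

Final answer: 37^(−1) ≡ 45 (mod 52)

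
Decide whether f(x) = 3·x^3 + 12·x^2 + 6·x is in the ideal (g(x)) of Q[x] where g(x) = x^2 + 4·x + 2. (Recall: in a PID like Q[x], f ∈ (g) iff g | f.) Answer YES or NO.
In Q[x] the ideal (g) consists of all multiples of g, so f ∈ (g) iff g | f, i.e. iff the remainder of f on division by g is 0. Divide f by g (g is monic, so eliminate the leading term of the running remainder at each step):
  leading term 3·x^3: subtract (3·x)·g(x) = 3·x^3 + 12·x^2 + 6·x, leaving 0
The remainder is 0, so f(x) = g(x) · h(x) with h(x) = 3·x. Hence g | f, i.e. f ∈ (g).

Final answer: YES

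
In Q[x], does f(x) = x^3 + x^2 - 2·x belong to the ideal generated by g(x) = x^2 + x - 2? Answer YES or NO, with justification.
In Q[x] the ideal (g) consists of all multiples of g, so f ∈ (g) iff g | f, i.e. iff the remainder of f on division by g is 0. Divide f by g (g is monic, so eliminate the leading term of the running remainder at each step):
  leading term x^3: subtract (x)·g(x) = x^3 + x^2 - 2·x, leaving 0
The remainder is 0, so f(x) = g(x) · h(x) with h(x) = x. Hence g | f, i.e. f ∈ (g).

Final answer: YES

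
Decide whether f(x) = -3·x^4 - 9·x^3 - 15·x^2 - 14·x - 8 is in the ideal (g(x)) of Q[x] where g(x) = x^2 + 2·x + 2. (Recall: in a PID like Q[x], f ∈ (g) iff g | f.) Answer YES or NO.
NO

In Q[x] the ideal (g) consists of all multiples of g, so f ∈ (g) iff g | f, i.e. iff the remainder of f on division by g is 0. Divide f by g (g is monic, so eliminate the leading term of the running remainder at each step):
  leading term -3·x^4: subtract (-3·x^2)·g(x) = -3·x^4 - 6·x^3 - 6·x^2, leaving -3·x^3 - 9·x^2 - 14·x - 8
  leading term -3·x^3: subtract (-3·x)·g(x) = -3·x^3 - 6·x^2 - 6·x, leaving -3·x^2 - 8·x - 8
  leading term -3·x^2: subtract (-3)·g(x) = -3·x^2 - 6·x - 6, leaving -2·x - 2
The remainder r(x) = -2·x - 2 ≠ 0 (and deg r < deg g), so g ∤ f, i.e. f ∉ (g).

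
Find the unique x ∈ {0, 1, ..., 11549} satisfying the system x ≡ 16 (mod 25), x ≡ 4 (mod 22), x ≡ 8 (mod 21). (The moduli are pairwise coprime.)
The moduli 25, 22, 21 are pairwise coprime, so by the CRT there is a unique solution mod 25·22·21 = 11550.
Solve by successive substitution. Start with x ≡ 16 (mod 25).
  Combine with x ≡ 4 (mod 22): write x = 16 + 25·t and require 16 + 25·t ≡ 4 (mod 22), i.e. 25·t ≡ 4 − 16 ≡ 10 (mod 22). Since 25^(−1) ≡ 15 (mod 22) (25 ≡ 3 (mod 22)), t ≡ 15·10 ≡ 18 (mod 22). So x ≡ 16 + 25·18 = 466 (mod 550).
  Combine with x ≡ 8 (mod 21): write x = 466 + 550·t and require 466 + 550·t ≡ 8 (mod 21), i.e. 550·t ≡ 8 − 466 ≡ 4 (mod 21). Since 550^(−1) ≡ 16 (mod 21) (550 ≡ 4 (mod 21)), t ≡ 16·4 ≡ 1 (mod 21). So x ≡ 466 + 550·1 = 1016 (mod 11550).
Unique solution in [0, 11550): x = 1016.

Final answer: x ≡ 1016 (mod 11550); the representative in [0, 11550) is 1016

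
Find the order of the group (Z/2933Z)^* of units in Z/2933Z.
|(Z/2933Z)^*| = 2508

(Z/2933Z)^* consists of the classes a with gcd(a, 2933) = 1, so its order is φ(2933). φ is multiplicative, with φ(p^e) = p^e − p^(e−1). Factorise 2933 = 7 · 419. Then
  φ(2933) = (7 − 1) · (419 − 1) = 6 · 418 = 2508.
Thus |(Z/2933Z)^*| = 2508.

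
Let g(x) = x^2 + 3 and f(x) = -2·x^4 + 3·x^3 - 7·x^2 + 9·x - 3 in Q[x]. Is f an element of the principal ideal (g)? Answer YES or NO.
YES

In Q[x] the ideal (g) consists of all multiples of g, so f ∈ (g) iff g | f, i.e. iff the remainder of f on division by g is 0. Divide f by g (g is monic, so eliminate the leading term of the running remainder at each step):
  leading term -2·x^4: subtract (-2·x^2)·g(x) = -2·x^4 - 6·x^2, leaving 3·x^3 - x^2 + 9·x - 3
  leading term 3·x^3: subtract (3·x)·g(x) = 3·x^3 + 9·x, leaving -x^2 - 3
  leading term -x^2: subtract (-1)·g(x) = -x^2 - 3, leaving 0
The remainder is 0, so f(x) = g(x) · h(x) with h(x) = -2·x^2 + 3·x - 1. Hence g | f, i.e. f ∈ (g).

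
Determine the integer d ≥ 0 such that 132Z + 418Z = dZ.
(132, 418) = (22); d = 22

In the PID Z, (a, b) is generated by gcd(a, b). Compute gcd(418, 132) with the extended Euclidean algorithm, tracking rows (r, s, t) with s·418 + t·132 = r:
  row A: (418, 1, 0)   [1·418 + 0·132 = 418]
  row B: (132, 0, 1)   [0·418 + 1·132 = 132]
  418 = 3·132 + 22   → row C = row A − 3·row B = (22, 1, −3)   [check: 1·418 − 3·132 = 22]
  132 = 6·22 + 0   → remainder 0, stop. gcd = 22 (last nonzero row C).
So gcd(132, 418) = 22, with Bézout identity 1·418 − 3·132 = 22. Containment (⊇): the Bézout identity exhibits 22 as an element of (132, 418), giving (22) ⊆ (132, 418). Containment (⊆): since 22 | 132 and 22 | 418 (132 = 22·6, 418 = 22·19), every Z-linear combination of 132 and 418 is divisible by 22, so (132, 418) ⊆ (22). Therefore (132, 418) = (22), d = 22.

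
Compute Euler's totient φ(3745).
φ is multiplicative, with φ(p^e) = p^e − p^(e−1). Factorise 3745 = 5 · 7 · 107. Then
  φ(3745) = (5 − 1) · (7 − 1) · (107 − 1) = 4 · 6 · 106 = 2544.

Final answer: φ(3745) = 2544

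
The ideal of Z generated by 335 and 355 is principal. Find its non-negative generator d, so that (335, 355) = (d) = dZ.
(335, 355) = (5); d = 5

In the PID Z, (a, b) is generated by gcd(a, b). Compute gcd(355, 335) with the extended Euclidean algorithm, tracking rows (r, s, t) with s·355 + t·335 = r:
  row A: (355, 1, 0)   [1·355 + 0·335 = 355]
  row B: (335, 0, 1)   [0·355 + 1·335 = 335]
  355 = 1·335 + 20   → row C = row A − 1·row B = (20, 1, −1)   [check: 1·355 − 1·335 = 20]
  335 = 16·20 + 15   → row D = row B − 16·row C = (15, −16, 17)   [check: −16·355 + 17·335 = 15]
  20 = 1·15 + 5   → row E = row C − 1·row D = (5, 17, −18)   [check: 17·355 − 18·335 = 5]
  15 = 3·5 + 0   → remainder 0, stop. gcd = 5 (last nonzero row E).
So gcd(335, 355) = 5, with Bézout identity 17·355 − 18·335 = 5. Containment (⊇): the Bézout identity exhibits 5 as an element of (335, 355), giving (5) ⊆ (335, 355). Containment (⊆): since 5 | 335 and 5 | 355 (335 = 5·67, 355 = 5·71), every Z-linear combination of 335 and 355 is divisible by 5, so (335, 355) ⊆ (5). Therefore (335, 355) = (5), d = 5.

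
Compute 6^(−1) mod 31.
6^(−1) ≡ 26 (mod 31)

Apply the extended Euclidean algorithm to (31, 6), tracking rows (r, s, t) with s·31 + t·6 = r. Each division r_prev = q·r_cur + r_new produces the new row as (previous row) − q·(current row):
  row A: (31, 1, 0)   [1·31 + 0·6 = 31]
  row B: (6, 0, 1)   [0·31 + 1·6 = 6]
  31 = 5·6 + 1   → row C = row A − 5·row B = (1, 1, −5)   [check: 1·31 − 5·6 = 1]
  6 = 6·1 + 0   → remainder 0, stop. gcd = 1 (last nonzero row C).
The gcd is 1, so 6 is invertible mod 31. The last nonzero row gives 1·31 − 5·6 = 1, so t = −5. So 6^(−1) ≡ −5 ≡ 26 (mod 31). Verify: 6 · 26 = 156 ≡ 1 (mod 31). ✓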